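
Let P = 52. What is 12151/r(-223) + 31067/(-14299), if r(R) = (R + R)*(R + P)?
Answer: -2195608673/1090527534 ≈ -2.0133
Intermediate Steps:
r(R) = 2*R*(52 + R) (r(R) = (R + R)*(R + 52) = (2*R)*(52 + R) = 2*R*(52 + R))
12151/r(-223) + 31067/(-14299) = 12151/((2*(-223)*(52 - 223))) + 31067/(-14299) = 12151/((2*(-223)*(-171))) + 31067*(-1/14299) = 12151/76266 - 31067/14299 = -2195608673/1090527534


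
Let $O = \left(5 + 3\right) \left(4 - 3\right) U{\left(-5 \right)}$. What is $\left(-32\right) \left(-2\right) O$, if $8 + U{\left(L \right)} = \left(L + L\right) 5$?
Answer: $-29696$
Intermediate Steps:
$U{\left(L \right)} = -8 + 10 L$ ($U{\left(L \right)} = -8 + \left(L + L\right) 5 = -8 + 2 L 5 = -8 + 10 L$)
$O = -464$ ($O = \left(5 + 3\right) \left(4 - 3\right) \left(-8 + 10 \left(-5\right)\right) = 8 \cdot 1 \left(-8 - 50\right) = 8 \left(-58\right) = -464$)
$\left(-32\right) \left(-2\right) O = \left(-32\right) \left(-2\right) \left(-464\right) = 64 \left(-464\right) = -29696$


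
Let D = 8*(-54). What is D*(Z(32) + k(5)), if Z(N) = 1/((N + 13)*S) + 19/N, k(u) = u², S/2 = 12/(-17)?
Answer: -110497/10 ≈ -11050.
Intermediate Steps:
S = -24/17 (S = 2*(12/(-17)) = 2*(12*(-1/17)) = 2*(-12/17) = -24/17 ≈ -1.4118)
D = -432
Z(N) = 19/N - 17/(24*(13 + N)) (Z(N) = 1/((N + 13)*(-24/17)) + 19/N = -17/24/(13 + N) + 19/N = -17/(24*(13 + N)) + 19/N = 19/N - 17/(24*(13 + N)))
D*(Z(32) + k(5)) = -432*((1/24)*(5928 + 439*32)/(32*(13 + 32)) + 5²) = -432*((1/24)*(1/32)*(5928 + 14048)/45 + 25) = -432*((1/24)*(1/32)*(1/45)*19976 + 25) = -432*(2497/4320 + 25) = -432*110497/4320 = -110497/10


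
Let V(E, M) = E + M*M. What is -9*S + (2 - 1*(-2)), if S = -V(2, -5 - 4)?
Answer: 751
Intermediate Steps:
V(E, M) = E + M**2
S = -83 (S = -(2 + (-5 - 4)**2) = -(2 + (-9)**2) = -(2 + 81) = -1*83 = -83)
-9*S + (2 - 1*(-2)) = -9*(-83) + (2 - 1*(-2)) = 747 + (2 + 2) = 747 + 4 = 751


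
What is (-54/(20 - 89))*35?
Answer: 630/23 ≈ 27.391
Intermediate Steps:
(-54/(20 - 89))*35 = (-54/(-69))*35 = -1/69*(-54)*35 = (18/23)*35 = 630/23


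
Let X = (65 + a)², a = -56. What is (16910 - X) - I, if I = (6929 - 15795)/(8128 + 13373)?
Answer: 361849195/21501 ≈ 16829.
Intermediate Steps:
X = 81 (X = (65 - 56)² = 9² = 81)
I = -8866/21501 ≈ -0.41235
(16910 - X) - I = (16910 - 1*81) - 1*(-8866/21501) = (16910 - 81) + 8866/21501 = 16829 + 8866/21501 = 361849195/21501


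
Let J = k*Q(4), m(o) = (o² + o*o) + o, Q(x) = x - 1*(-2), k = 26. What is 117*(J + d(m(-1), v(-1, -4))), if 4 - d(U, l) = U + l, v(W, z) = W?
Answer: 18720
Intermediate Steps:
Q(x) = 2 + x (Q(x) = x + 2 = 2 + x)
m(o) = o + 2*o² (m(o) = (o² + o²) + o = 2*o² + o = o + 2*o²)
J = 156 (J = 26*(2 + 4) = 26*6 = 156)
d(U, l) = 4 - U - l (d(U, l) = 4 - (U + l) = 4 + (-U - l) = 4 - U - l)
117*(J + d(m(-1), v(-1, -4))) = 117*(156 + (4 - (-1)*(1 + 2*(-1)) - 1*(-1))) = 117*(156 + (4 - (-1)*(1 - 2) + 1)) = 117*(156 + (4 - (-1)*(-1) + 1)) = 117*(156 + (4 - 1*1 + 1)) = 117*(156 + (4 - 1 + 1)) = 117*(156 + 4) = 117*160 = 18720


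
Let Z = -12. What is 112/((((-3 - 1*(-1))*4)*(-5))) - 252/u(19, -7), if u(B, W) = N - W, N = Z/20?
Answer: -1463/40 ≈ -36.575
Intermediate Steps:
N = -⅗ (N = -12/20 = -12*1/20 = -⅗ ≈ -0.60000)
u(B, W) = -⅗ - W
112/((((-3 - 1*(-1))*4)*(-5))) - 252/u(19, -7) = 112/((((-3 - 1*(-1))*4)*(-5))) - 252/(-⅗ - 1*(-7)) = 112/((((-3 + 1)*4)*(-5))) - 252/(-⅗ + 7) = 112/((-2*4*(-5))) - 252/32/5 = 112/((-8*(-5))) - 252*5/32 = 112/40 - 315/8 = 112*(1/40) - 315/8 = 14/5 - 315/8 = -1463/40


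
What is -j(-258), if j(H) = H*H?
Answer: -66564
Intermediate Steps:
j(H) = H²
-j(-258) = -1*(-258)² = -1*66564 = -66564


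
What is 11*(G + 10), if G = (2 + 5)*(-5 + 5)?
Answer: 110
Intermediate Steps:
G = 0 (G = 7*0 = 0)
11*(G + 10) = 11*(0 + 10) = 11*10 = 110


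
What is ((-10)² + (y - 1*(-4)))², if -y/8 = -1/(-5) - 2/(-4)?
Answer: 242064/25 ≈ 9682.6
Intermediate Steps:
y = -28/5 (y = -8*(-1/(-5) - 2/(-4)) = -8*(-1*(-⅕) - 2*(-¼)) = -8*(⅕ + ½) = -8*7/10 = -28/5 ≈ -5.6000)
((-10)² + (y - 1*(-4)))² = ((-10)² + (-28/5 - 1*(-4)))² = (100 + (-28/5 + 4))² = (100 - 8/5)² = (492/5)² = 242064/25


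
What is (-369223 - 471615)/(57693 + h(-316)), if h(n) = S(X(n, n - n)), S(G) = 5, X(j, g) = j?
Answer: -420419/28849 ≈ -14.573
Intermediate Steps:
h(n) = 5
(-369223 - 471615)/(57693 + h(-316)) = (-369223 - 471615)/(57693 + 5) = -840838/57698 = -840838*1/57698 = -420419/28849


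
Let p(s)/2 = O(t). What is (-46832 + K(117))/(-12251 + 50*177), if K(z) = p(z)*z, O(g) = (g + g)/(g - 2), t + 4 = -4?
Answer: 232288/17005 ≈ 13.660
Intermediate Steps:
t = -8 (t = -4 - 4 = -8)
O(g) = 2*g/(-2 + g) (O(g) = (2*g)/(-2 + g) = 2*g/(-2 + g))
p(s) = 16/5 (p(s) = 2*(2*(-8)/(-2 - 8)) = 2*(2*(-8)/(-10)) = 2*(2*(-8)*(-⅒)) = 2*(8/5) = 16/5)
K(z) = 16*z/5
(-46832 + K(117))/(-12251 + 50*177) = (-46832 + (16/5)*117)/(-12251 + 50*177) = (-46832 + 1872/5)/(-12251 + 8850) = -232288/5/(-3401) = -232288/5*(-1/3401) = 232288/17005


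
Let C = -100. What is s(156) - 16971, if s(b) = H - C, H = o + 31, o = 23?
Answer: -16817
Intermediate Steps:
H = 54 (H = 23 + 31 = 54)
s(b) = 154 (s(b) = 54 - 1*(-100) = 54 + 100 = 154)
s(156) - 16971 = 154 - 16971 = -16817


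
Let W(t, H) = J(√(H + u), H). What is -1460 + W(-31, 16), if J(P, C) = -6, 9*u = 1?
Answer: -1466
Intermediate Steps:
u = ⅑ (u = (⅑)*1 = ⅑ ≈ 0.11111)
W(t, H) = -6
-1460 + W(-31, 16) = -1460 - 6 = -1466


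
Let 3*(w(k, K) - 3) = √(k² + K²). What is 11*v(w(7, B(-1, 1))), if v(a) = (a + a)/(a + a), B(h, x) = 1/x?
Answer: 11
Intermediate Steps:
w(k, K) = 3 + √(K² + k²)/3 (w(k, K) = 3 + √(k² + K²)/3 = 3 + √(K² + k²)/3)
v(a) = 1 (v(a) = (2*a)/((2*a)) = (2*a)*(1/(2*a)) = 1)
11*v(w(7, B(-1, 1))) = 11*1 = 11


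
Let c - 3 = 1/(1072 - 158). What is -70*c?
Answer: -96005/457 ≈ -210.08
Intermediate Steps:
c = 2743/914 (c = 3 + 1/(1072 - 158) = 3 + 1/914 = 2743/914 ≈ 3.0011)
-70*c = -70*2743/914 = -96005/457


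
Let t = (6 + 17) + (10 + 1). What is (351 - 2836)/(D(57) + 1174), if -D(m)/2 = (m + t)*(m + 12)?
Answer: 2485/11384 ≈ 0.21829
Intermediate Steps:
t = 34 (t = 23 + 11 = 34)
D(m) = -2*(12 + m)*(34 + m) (D(m) = -2*(m + 34)*(m + 12) = -2*(34 + m)*(12 + m) = -2*(12 + m)*(34 + m))
(351 - 2836)/(D(57) + 1174) = (351 - 2836)/((-816 - 92*57 - 2*57**2) + 1174) = -2485/((-816 - 5244 - 2*3249) + 1174) = -2485/((-816 - 5244 - 6498) + 1174) = -2485/(-12558 + 1174) = -2485/(-11384) = -2485*(-1/11384) = 2485/11384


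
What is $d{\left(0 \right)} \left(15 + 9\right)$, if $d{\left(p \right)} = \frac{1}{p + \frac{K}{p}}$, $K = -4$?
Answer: $0$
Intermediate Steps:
$d{\left(p \right)} = \frac{1}{p - \frac{4}{p}}$
$d{\left(0 \right)} \left(15 + 9\right) = \frac{0}{-4 + 0^{2}} \left(15 + 9\right) = \frac{0}{-4 + 0} \cdot 24 = \frac{0}{-4} \cdot 24 = 0 \left(- \frac{1}{4}\right) 24 = 0 \cdot 24 = 0$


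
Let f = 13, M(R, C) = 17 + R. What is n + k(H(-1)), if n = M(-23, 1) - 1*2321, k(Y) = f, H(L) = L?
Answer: -2314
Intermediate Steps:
k(Y) = 13
n = -2327 (n = (17 - 23) - 1*2321 = -6 - 2321 = -2327)
n + k(H(-1)) = -2327 + 13 = -2314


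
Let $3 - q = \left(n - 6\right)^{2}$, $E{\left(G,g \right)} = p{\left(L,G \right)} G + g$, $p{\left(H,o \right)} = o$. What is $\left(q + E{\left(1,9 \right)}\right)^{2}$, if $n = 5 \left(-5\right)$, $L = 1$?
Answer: $898704$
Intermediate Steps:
$n = -25$
$E{\left(G,g \right)} = g + G^{2}$ ($E{\left(G,g \right)} = G G + g = G^{2} + g = g + G^{2}$)
$q = -958$ ($q = 3 - \left(-25 - 6\right)^{2} = 3 - \left(-31\right)^{2} = 3 - 961 = -958$)
$\left(q + E{\left(1,9 \right)}\right)^{2} = \left(-958 + \left(9 + 1^{2}\right)\right)^{2} = \left(-958 + \left(9 + 1\right)\right)^{2} = \left(-958 + 10\right)^{2} = \left(-948\right)^{2} = 898704$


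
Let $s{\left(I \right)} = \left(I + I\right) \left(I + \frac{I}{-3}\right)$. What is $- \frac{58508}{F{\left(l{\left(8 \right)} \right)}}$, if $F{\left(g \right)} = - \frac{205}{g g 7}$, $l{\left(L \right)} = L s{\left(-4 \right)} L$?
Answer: $\frac{6871209476096}{1845} \approx 3.7242 \cdot 10^{9}$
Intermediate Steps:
$s{\left(I \right)} = \frac{4 I^{2}}{3}$ ($s{\left(I \right)} = 2 I \left(I + I \left(- \frac{1}{3}\right)\right) = 2 I \left(I - \frac{I}{3}\right) = 2 I \frac{2 I}{3} = \frac{4 I^{2}}{3}$)
$l{\left(L \right)} = \frac{64 L^{2}}{3}$ ($l{\left(L \right)} = L \frac{4 \left(-4\right)^{2}}{3} L = L \frac{4}{3} \cdot 16 L = L \frac{64}{3} L = \frac{64 L}{3} L = \frac{64 L^{2}}{3}$)
$F{\left(g \right)} = - \frac{205}{7 g^{2}}$ ($F{\left(g \right)} = - \frac{205}{g^{2} \cdot 7} = - \frac{205}{7 g^{2}}$)
$- \frac{58508}{F{\left(l{\left(8 \right)} \right)}} = - \frac{58508}{\left(- \frac{205}{7}\right) \frac{1}{\frac{16777216}{9}}} = - \frac{58508}{\left(- \frac{205}{7}\right) \frac{9}{16777216}} = - \frac{58508}{- \frac{1845}{117440512}} = \left(-58508\right) \left(- \frac{117440512}{1845}\right) = \frac{6871209476096}{1845}$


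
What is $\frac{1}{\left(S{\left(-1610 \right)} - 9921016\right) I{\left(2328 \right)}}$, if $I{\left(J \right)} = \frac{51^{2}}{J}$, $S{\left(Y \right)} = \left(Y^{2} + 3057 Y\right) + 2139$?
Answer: $- \frac{776}{10619490249} \approx -7.3073 \cdot 10^{-8}$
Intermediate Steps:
$S{\left(Y \right)} = 2139 + Y^{2} + 3057 Y$
$I{\left(J \right)} = \frac{2601}{J}$
$\frac{1}{\left(S{\left(-1610 \right)} - 9921016\right) I{\left(2328 \right)}} = \frac{1}{\left(\left(2139 + \left(-1610\right)^{2} + 3057 \left(-1610\right)\right) - 9921016\right) \frac{2601}{2328}} = \frac{1}{\left(\left(2139 + 2592100 - 4921770\right) - 9921016\right) 2601 \cdot \frac{1}{2328}} = \frac{1}{\left(-2327531 - 9921016\right) \frac{867}{776}} = \frac{1}{-12248547} \cdot \frac{776}{867} = \left(- \frac{1}{12248547}\right) \frac{776}{867} = - \frac{776}{10619490249}$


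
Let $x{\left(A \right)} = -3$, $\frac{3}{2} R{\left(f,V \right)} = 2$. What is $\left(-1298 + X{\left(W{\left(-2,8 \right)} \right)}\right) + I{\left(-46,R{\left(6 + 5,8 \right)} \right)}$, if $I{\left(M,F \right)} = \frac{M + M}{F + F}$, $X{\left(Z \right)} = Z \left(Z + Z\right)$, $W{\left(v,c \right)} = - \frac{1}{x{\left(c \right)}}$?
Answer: $- \frac{23981}{18} \approx -1332.3$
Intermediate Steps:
$R{\left(f,V \right)} = \frac{4}{3}$ ($R{\left(f,V \right)} = \frac{2}{3} \cdot 2 = \frac{4}{3}$)
$W{\left(v,c \right)} = \frac{1}{3}$ ($W{\left(v,c \right)} = - \frac{1}{-3} = \left(-1\right) \left(- \frac{1}{3}\right) = \frac{1}{3}$)
$X{\left(Z \right)} = 2 Z^{2}$ ($X{\left(Z \right)} = Z 2 Z = 2 Z^{2}$)
$I{\left(M,F \right)} = \frac{M}{F}$ ($I{\left(M,F \right)} = \frac{2 M}{2 F} = 2 M \frac{1}{2 F} = \frac{M}{F}$)
$\left(-1298 + X{\left(W{\left(-2,8 \right)} \right)}\right) + I{\left(-46,R{\left(6 + 5,8 \right)} \right)} = \left(-1298 + \frac{2}{9}\right) - \frac{46}{\frac{4}{3}} = \left(-1298 + 2 \cdot \frac{1}{9}\right) - \frac{69}{2} = \left(-1298 + \frac{2}{9}\right) - \frac{69}{2} = - \frac{11680}{9} - \frac{69}{2} = - \frac{23981}{18}$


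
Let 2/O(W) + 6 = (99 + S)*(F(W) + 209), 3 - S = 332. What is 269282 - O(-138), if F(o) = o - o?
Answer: 6473000717/24038 ≈ 2.6928e+5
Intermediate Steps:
F(o) = 0
S = -329 (S = 3 - 1*332 = 3 - 332 = -329)
O(W) = -1/24038 (O(W) = 2/(-6 + (99 - 329)*(0 + 209)) = 2/(-6 - 230*209) = 2/(-6 - 48070) = 2/(-48076) = 2*(-1/48076) = -1/24038)
269282 - O(-138) = 269282 - 1*(-1/24038) = 269282 + 1/24038 = 6473000717/24038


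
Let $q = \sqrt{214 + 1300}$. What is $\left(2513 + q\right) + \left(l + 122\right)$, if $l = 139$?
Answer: $2774 + \sqrt{1514} \approx 2812.9$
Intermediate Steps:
$q = \sqrt{1514} \approx 38.91$
$\left(2513 + q\right) + \left(l + 122\right) = \left(2513 + \sqrt{1514}\right) + \left(139 + 122\right) = \left(2513 + \sqrt{1514}\right) + 261 = 2774 + \sqrt{1514}$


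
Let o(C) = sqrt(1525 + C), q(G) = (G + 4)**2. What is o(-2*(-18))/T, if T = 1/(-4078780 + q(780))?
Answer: -3464124*sqrt(1561) ≈ -1.3687e+8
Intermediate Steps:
q(G) = (4 + G)**2
T = -1/3464124 (T = 1/(-4078780 + (4 + 780)**2) = 1/(-4078780 + 784**2) = 1/(-4078780 + 614656) = 1/(-3464124) = -1/3464124 ≈ -2.8867e-7)
o(-2*(-18))/T = sqrt(1525 - 2*(-18))/(-1/3464124) = sqrt(1525 + 36)*(-3464124) = sqrt(1561)*(-3464124) = -3464124*sqrt(1561)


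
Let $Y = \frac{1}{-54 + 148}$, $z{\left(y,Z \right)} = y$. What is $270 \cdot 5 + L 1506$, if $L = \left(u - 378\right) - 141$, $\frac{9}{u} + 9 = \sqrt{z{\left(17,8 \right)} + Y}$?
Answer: $- \frac{1568251548}{2005} - \frac{4518 \sqrt{150306}}{2005} \approx -7.8304 \cdot 10^{5}$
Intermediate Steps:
$Y = \frac{1}{94} \approx 0.010638$
$u = \frac{9}{-9 + \frac{\sqrt{150306}}{94}}$ ($u = \frac{9}{-9 + \sqrt{17 + \frac{1}{94}}} = \frac{9}{-9 + \sqrt{\frac{1599}{94}}} = \frac{9}{-9 + \frac{\sqrt{150306}}{94}} \approx -1.8459$)
$L = - \frac{1043133}{2005} - \frac{3 \sqrt{150306}}{2005}$ ($L = \left(\left(- \frac{2538}{2005} - \frac{3 \sqrt{150306}}{2005}\right) - 378\right) - 141 = \left(- \frac{760428}{2005} - \frac{3 \sqrt{150306}}{2005}\right) - 141 = - \frac{1043133}{2005} - \frac{3 \sqrt{150306}}{2005} \approx -520.85$)
$270 \cdot 5 + L 1506 = 270 \cdot 5 + \left(- \frac{1043133}{2005} - \frac{3 \sqrt{150306}}{2005}\right) 1506 = 1350 - \left(\frac{1570958298}{2005} + \frac{4518 \sqrt{150306}}{2005}\right) = - \frac{1568251548}{2005} - \frac{4518 \sqrt{150306}}{2005}$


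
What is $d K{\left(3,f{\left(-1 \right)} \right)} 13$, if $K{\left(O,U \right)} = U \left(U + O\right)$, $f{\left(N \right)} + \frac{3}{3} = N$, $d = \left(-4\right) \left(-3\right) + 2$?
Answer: $-364$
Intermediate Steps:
$d = 14$ ($d = 12 + 2 = 14$)
$f{\left(N \right)} = -1 + N$
$K{\left(O,U \right)} = U \left(O + U\right)$
$d K{\left(3,f{\left(-1 \right)} \right)} 13 = 14 \left(-1 - 1\right) \left(3 - 2\right) 13 = 14 \left(- 2 \left(3 - 2\right)\right) 13 = 14 \left(\left(-2\right) 1\right) 13 = 14 \left(-2\right) 13 = \left(-28\right) 13 = -364$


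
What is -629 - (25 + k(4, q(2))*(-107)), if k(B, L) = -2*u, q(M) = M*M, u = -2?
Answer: -226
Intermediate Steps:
q(M) = M²
k(B, L) = 4 (k(B, L) = -2*(-2) = 4)
-629 - (25 + k(4, q(2))*(-107)) = -629 - (25 + 4*(-107)) = -629 - (25 - 428) = -629 - 1*(-403) = -629 + 403 = -226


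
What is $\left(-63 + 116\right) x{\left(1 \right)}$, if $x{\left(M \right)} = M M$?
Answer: $53$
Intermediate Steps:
$x{\left(M \right)} = M^{2}$
$\left(-63 + 116\right) x{\left(1 \right)} = \left(-63 + 116\right) 1^{2} = 53 \cdot 1 = 53$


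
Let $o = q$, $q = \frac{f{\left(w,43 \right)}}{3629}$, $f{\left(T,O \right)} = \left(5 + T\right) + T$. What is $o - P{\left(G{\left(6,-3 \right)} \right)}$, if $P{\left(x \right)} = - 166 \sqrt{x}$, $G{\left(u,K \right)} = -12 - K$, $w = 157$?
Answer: $\frac{319}{3629} + 498 i \approx 0.087903 + 498.0 i$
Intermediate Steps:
$f{\left(T,O \right)} = 5 + 2 T$
$q = \frac{319}{3629}$ ($q = \frac{5 + 2 \cdot 157}{3629} = \left(5 + 314\right) \frac{1}{3629} = 319 \cdot \frac{1}{3629} = \frac{319}{3629} \approx 0.087903$)
$o = \frac{319}{3629} \approx 0.087903$
$o - P{\left(G{\left(6,-3 \right)} \right)} = \frac{319}{3629} - - 166 \sqrt{-12 - -3} = \frac{319}{3629} - - 166 \sqrt{-12 + 3} = \frac{319}{3629} - - 166 \sqrt{-9} = \frac{319}{3629} - - 166 \cdot 3 i = \frac{319}{3629} - - 498 i = \frac{319}{3629} + 498 i$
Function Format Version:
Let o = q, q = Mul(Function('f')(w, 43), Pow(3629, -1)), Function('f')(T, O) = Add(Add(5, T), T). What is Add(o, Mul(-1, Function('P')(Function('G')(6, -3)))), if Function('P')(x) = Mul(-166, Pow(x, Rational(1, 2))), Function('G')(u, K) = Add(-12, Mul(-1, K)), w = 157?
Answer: Add(Rational(319, 3629), Mul(498, I)) ≈ Add(0.087903, Mul(498.00, I))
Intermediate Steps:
Function('f')(T, O) = Add(5, Mul(2, T))
q = Rational(319, 3629) (q = Mul(Add(5, Mul(2, 157)), Pow(3629, -1)) = Mul(Add(5, 314), Rational(1, 3629)) = Mul(319, Rational(1, 3629)) = Rational(319, 3629) ≈ 0.087903)
o = Rational(319, 3629) ≈ 0.087903
Add(o, Mul(-1, Function('P')(Function('G')(6, -3)))) = Add(Rational(319, 3629), Mul(-1, Mul(-166, Pow(Add(-12, Mul(-1, -3)), Rational(1, 2))))) = Add(Rational(319, 3629), Mul(-1, Mul(-166, Pow(Add(-12, 3), Rational(1, 2))))) = Add(Rational(319, 3629), Mul(-1, Mul(-166, Pow(-9, Rational(1, 2))))) = Add(Rational(319, 3629), Mul(-1, Mul(-166, Mul(3, I)))) = Add(Rational(319, 3629), Mul(-1, Mul(-498, I))) = Add(Rational(319, 3629), Mul(498, I))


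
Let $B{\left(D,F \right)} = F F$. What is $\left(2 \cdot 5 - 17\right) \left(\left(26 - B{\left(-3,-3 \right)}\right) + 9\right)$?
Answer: $-182$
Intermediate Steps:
$B{\left(D,F \right)} = F^{2}$
$\left(2 \cdot 5 - 17\right) \left(\left(26 - B{\left(-3,-3 \right)}\right) + 9\right) = \left(2 \cdot 5 - 17\right) \left(\left(26 - \left(-3\right)^{2}\right) + 9\right) = \left(10 - 17\right) \left(\left(26 - 9\right) + 9\right) = - 7 \left(\left(26 - 9\right) + 9\right) = - 7 \left(17 + 9\right) = \left(-7\right) 26 = -182$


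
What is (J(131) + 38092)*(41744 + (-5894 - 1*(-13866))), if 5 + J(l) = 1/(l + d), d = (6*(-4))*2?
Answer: 157163312952/83 ≈ 1.8935e+9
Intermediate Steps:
d = -48 (d = -24*2 = -48)
J(l) = -5 + 1/(-48 + l) (J(l) = -5 + 1/(l - 48) = -5 + 1/(-48 + l))
(J(131) + 38092)*(41744 + (-5894 - 1*(-13866))) = ((241 - 5*131)/(-48 + 131) + 38092)*(41744 + (-5894 - 1*(-13866))) = ((241 - 655)/83 + 38092)*(41744 + (-5894 + 13866)) = ((1/83)*(-414) + 38092)*(41744 + 7972) = (-414/83 + 38092)*49716 = (3161222/83)*49716 = 157163312952/83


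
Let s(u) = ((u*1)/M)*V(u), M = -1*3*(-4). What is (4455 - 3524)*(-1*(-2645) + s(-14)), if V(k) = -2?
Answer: 7394002/3 ≈ 2.4647e+6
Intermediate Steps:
M = 12 (M = -3*(-4) = 12)
s(u) = -u/6 (s(u) = ((u*1)/12)*(-2) = (u*(1/12))*(-2) = (u/12)*(-2) = -u/6)
(4455 - 3524)*(-1*(-2645) + s(-14)) = (4455 - 3524)*(-1*(-2645) - 1/6*(-14)) = 931*(2645 + 7/3) = 931*(7942/3) = 7394002/3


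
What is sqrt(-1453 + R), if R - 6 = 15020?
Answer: 7*sqrt(277) ≈ 116.50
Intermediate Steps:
R = 15026 (R = 6 + 15020 = 15026)
sqrt(-1453 + R) = sqrt(-1453 + 15026) = sqrt(13573) = 7*sqrt(277)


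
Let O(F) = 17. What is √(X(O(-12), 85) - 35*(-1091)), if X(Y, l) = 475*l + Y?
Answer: √78577 ≈ 280.32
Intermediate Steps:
X(Y, l) = Y + 475*l
√(X(O(-12), 85) - 35*(-1091)) = √((17 + 475*85) - 35*(-1091)) = √((17 + 40375) + 38185) = √(40392 + 38185) = √78577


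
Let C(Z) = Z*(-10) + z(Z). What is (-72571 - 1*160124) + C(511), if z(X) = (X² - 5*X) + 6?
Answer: 20767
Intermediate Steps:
z(X) = 6 + X² - 5*X
C(Z) = 6 + Z² - 15*Z (C(Z) = Z*(-10) + (6 + Z² - 5*Z) = -10*Z + (6 + Z² - 5*Z) = 6 + Z² - 15*Z)
(-72571 - 1*160124) + C(511) = (-72571 - 1*160124) + (6 + 511² - 15*511) = (-72571 - 160124) + (6 + 261121 - 7665) = -232695 + 253462 = 20767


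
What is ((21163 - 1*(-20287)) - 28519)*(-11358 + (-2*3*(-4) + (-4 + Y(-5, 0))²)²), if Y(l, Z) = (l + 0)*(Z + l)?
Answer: 2649135177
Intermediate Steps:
Y(l, Z) = l*(Z + l)
((21163 - 1*(-20287)) - 28519)*(-11358 + (-2*3*(-4) + (-4 + Y(-5, 0))²)²) = ((21163 - 1*(-20287)) - 28519)*(-11358 + (-2*3*(-4) + (-4 - 5*(0 - 5))²)²) = ((21163 + 20287) - 28519)*(-11358 + (-6*(-4) + (-4 - 5*(-5))²)²) = (41450 - 28519)*(-11358 + (24 + (-4 + 25)²)²) = 12931*(-11358 + (24 + 21²)²) = 12931*(-11358 + (24 + 441)²) = 12931*(-11358 + 465²) = 12931*(-11358 + 216225) = 12931*204867 = 2649135177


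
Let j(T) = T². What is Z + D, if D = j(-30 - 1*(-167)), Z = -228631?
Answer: -209862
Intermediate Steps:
D = 18769 (D = (-30 - 1*(-167))² = (-30 + 167)² = 137² = 18769)
Z + D = -228631 + 18769 = -209862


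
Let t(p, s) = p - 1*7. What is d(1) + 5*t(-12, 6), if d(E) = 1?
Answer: -94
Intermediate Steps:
t(p, s) = -7 + p (t(p, s) = p - 7 = -7 + p)
d(1) + 5*t(-12, 6) = 1 + 5*(-7 - 12) = 1 + 5*(-19) = 1 - 95 = -94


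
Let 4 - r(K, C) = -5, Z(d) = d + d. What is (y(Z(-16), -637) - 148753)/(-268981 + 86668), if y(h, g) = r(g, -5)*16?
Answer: 148609/182313 ≈ 0.81513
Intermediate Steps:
Z(d) = 2*d
r(K, C) = 9 (r(K, C) = 4 - 1*(-5) = 4 + 5 = 9)
y(h, g) = 144 (y(h, g) = 9*16 = 144)
(y(Z(-16), -637) - 148753)/(-268981 + 86668) = (144 - 148753)/(-268981 + 86668) = -148609/(-182313) = -148609*(-1/182313) = 148609/182313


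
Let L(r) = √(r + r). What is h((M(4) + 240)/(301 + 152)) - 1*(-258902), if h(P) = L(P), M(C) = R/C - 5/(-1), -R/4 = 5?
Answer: 258902 + 4*√1510/151 ≈ 2.5890e+5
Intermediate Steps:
R = -20 (R = -4*5 = -20)
M(C) = 5 - 20/C (M(C) = -20/C - 5/(-1) = -20/C - 5*(-1) = -20/C + 5 = 5 - 20/C)
L(r) = √2*√r (L(r) = √(2*r) = √2*√r)
h(P) = √2*√P
h((M(4) + 240)/(301 + 152)) - 1*(-258902) = √2*√(((5 - 20/4) + 240)/(301 + 152)) - 1*(-258902) = √2*√(((5 - 20*¼) + 240)/453) + 258902 = √2*√(((5 - 5) + 240)*(1/453)) + 258902 = √2*√((0 + 240)*(1/453)) + 258902 = √2*√(240*(1/453)) + 258902 = √2*√(80/151) + 258902 = √2*(4*√755/151) + 258902 = 4*√1510/151 + 258902 = 258902 + 4*√1510/151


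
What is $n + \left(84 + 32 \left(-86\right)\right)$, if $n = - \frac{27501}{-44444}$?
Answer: $- \frac{118549091}{44444} \approx -2667.4$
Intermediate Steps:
$n = \frac{27501}{44444}$ ($n = \left(-27501\right) \left(- \frac{1}{44444}\right) = \frac{27501}{44444} \approx 0.61878$)
$n + \left(84 + 32 \left(-86\right)\right) = \frac{27501}{44444} + \left(84 + 32 \left(-86\right)\right) = \frac{27501}{44444} + \left(84 - 2752\right) = \frac{27501}{44444} - 2668 = - \frac{118549091}{44444}$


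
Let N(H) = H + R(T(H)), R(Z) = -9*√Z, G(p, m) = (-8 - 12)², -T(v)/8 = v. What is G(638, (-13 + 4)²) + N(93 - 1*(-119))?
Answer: 612 - 36*I*√106 ≈ 612.0 - 370.64*I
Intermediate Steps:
T(v) = -8*v
G(p, m) = 400 (G(p, m) = (-20)² = 400)
N(H) = H - 18*√2*√(-H) (N(H) = H - 9*2*√2*√(-H) = H - 18*√2*√(-H))
G(638, (-13 + 4)²) + N(93 - 1*(-119)) = 400 + ((93 - 1*(-119)) - 18*√2*√(-(93 - 1*(-119)))) = 400 + ((93 + 119) - 18*√2*√(-(93 + 119))) = 400 + (212 - 18*√2*√(-1*212)) = 400 + (212 - 18*√2*√(-212)) = 400 + (212 - 18*√2*2*I*√53) = 400 + (212 - 36*I*√106) = 612 - 36*I*√106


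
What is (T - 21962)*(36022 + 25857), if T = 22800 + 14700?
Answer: 961475902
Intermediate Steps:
T = 37500
(T - 21962)*(36022 + 25857) = (37500 - 21962)*(36022 + 25857) = 15538*61879 = 961475902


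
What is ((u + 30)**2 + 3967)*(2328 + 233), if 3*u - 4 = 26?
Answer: 14257087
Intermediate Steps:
u = 10 (u = 4/3 + (1/3)*26 = 4/3 + 26/3 = 10)
((u + 30)**2 + 3967)*(2328 + 233) = ((10 + 30)**2 + 3967)*(2328 + 233) = (40**2 + 3967)*2561 = (1600 + 3967)*2561 = 5567*2561 = 14257087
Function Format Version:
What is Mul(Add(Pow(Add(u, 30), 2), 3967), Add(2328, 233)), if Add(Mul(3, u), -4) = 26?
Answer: 14257087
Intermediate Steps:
u = 10 (u = Add(Rational(4, 3), Mul(Rational(1, 3), 26)) = Add(Rational(4, 3), Rational(26, 3)) = 10)
Mul(Add(Pow(Add(u, 30), 2), 3967), Add(2328, 233)) = Mul(Add(Pow(Add(10, 30), 2), 3967), Add(2328, 233)) = Mul(Add(Pow(40, 2), 3967), 2561) = Mul(Add(1600, 3967), 2561) = Mul(5567, 2561) = 14257087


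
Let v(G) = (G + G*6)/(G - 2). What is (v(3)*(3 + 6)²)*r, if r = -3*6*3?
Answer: -91854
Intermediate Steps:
r = -54 (r = -18*3 = -54)
v(G) = 7*G/(-2 + G) (v(G) = (G + 6*G)/(-2 + G) = (7*G)/(-2 + G) = 7*G/(-2 + G))
(v(3)*(3 + 6)²)*r = ((7*3/(-2 + 3))*(3 + 6)²)*(-54) = ((7*3/1)*9²)*(-54) = ((7*3*1)*81)*(-54) = (21*81)*(-54) = 1701*(-54) = -91854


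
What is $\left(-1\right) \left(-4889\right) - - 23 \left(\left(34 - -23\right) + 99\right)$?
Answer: $8477$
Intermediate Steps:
$\left(-1\right) \left(-4889\right) - - 23 \left(\left(34 - -23\right) + 99\right) = 4889 - - 23 \left(\left(34 + 23\right) + 99\right) = 4889 - - 23 \left(57 + 99\right) = 4889 - \left(-23\right) 156 = 4889 - -3588 = 4889 + 3588 = 8477$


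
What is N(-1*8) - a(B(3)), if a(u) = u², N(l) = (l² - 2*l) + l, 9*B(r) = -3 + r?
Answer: 72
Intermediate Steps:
B(r) = -⅓ + r/9 (B(r) = (-3 + r)/9 = -⅓ + r/9)
N(l) = l² - l
N(-1*8) - a(B(3)) = (-1*8)*(-1 - 1*8) - (-⅓ + (⅑)*3)² = -8*(-1 - 8) - (-⅓ + ⅓)² = -8*(-9) - 1*0² = 72 - 1*0 = 72 + 0 = 72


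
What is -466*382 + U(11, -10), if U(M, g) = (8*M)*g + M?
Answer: -178881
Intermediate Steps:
U(M, g) = M + 8*M*g (U(M, g) = 8*M*g + M = M + 8*M*g)
-466*382 + U(11, -10) = -466*382 + 11*(1 + 8*(-10)) = -178012 + 11*(1 - 80) = -178012 + 11*(-79) = -178012 - 869 = -178881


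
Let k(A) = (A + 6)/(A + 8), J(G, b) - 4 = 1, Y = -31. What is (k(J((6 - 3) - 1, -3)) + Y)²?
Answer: 153664/169 ≈ 909.25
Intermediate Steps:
J(G, b) = 5 (J(G, b) = 4 + 1 = 5)
k(A) = (6 + A)/(8 + A)
(k(J((6 - 3) - 1, -3)) + Y)² = ((6 + 5)/(8 + 5) - 31)² = (11/13 - 31)² = (-392/13)² = 153664/169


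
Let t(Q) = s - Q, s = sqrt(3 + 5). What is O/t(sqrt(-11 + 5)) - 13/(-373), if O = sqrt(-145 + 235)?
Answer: (13*sqrt(3) + 26*I + 1119*I*sqrt(5))/(373*(sqrt(3) + 2*I)) ≈ 1.9515 + 1.6598*I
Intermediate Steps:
s = 2*sqrt(2) (s = sqrt(8) = 2*sqrt(2) ≈ 2.8284)
O = 3*sqrt(10) (O = sqrt(90) = 3*sqrt(10) ≈ 9.4868)
t(Q) = -Q + 2*sqrt(2) (t(Q) = 2*sqrt(2) - Q = -Q + 2*sqrt(2))
O/t(sqrt(-11 + 5)) - 13/(-373) = (3*sqrt(10))/(-sqrt(-11 + 5) + 2*sqrt(2)) - 13/(-373) = (3*sqrt(10))/(-sqrt(-6) + 2*sqrt(2)) - 13*(-1/373) = (3*sqrt(10))/(-I*sqrt(6) + 2*sqrt(2)) + 13/373 = (3*sqrt(10))/(2*sqrt(2) - I*sqrt(6)) + 13/373 = 3*sqrt(10)/(2*sqrt(2) - I*sqrt(6)) + 13/373 = 13/373 + 3*sqrt(10)/(2*sqrt(2) - I*sqrt(6))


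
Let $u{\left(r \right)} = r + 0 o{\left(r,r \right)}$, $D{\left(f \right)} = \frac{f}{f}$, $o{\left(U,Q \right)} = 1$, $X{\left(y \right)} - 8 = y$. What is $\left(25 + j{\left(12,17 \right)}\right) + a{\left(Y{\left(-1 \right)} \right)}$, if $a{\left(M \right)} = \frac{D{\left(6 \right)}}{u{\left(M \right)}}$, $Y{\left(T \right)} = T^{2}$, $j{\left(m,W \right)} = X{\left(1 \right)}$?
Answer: $35$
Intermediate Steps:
$X{\left(y \right)} = 8 + y$
$j{\left(m,W \right)} = 9$ ($j{\left(m,W \right)} = 8 + 1 = 9$)
$D{\left(f \right)} = 1$
$u{\left(r \right)} = r$ ($u{\left(r \right)} = r + 0 \cdot 1 = r + 0 = r$)
$a{\left(M \right)} = \frac{1}{M}$ ($a{\left(M \right)} = 1 \frac{1}{M} = \frac{1}{M}$)
$\left(25 + j{\left(12,17 \right)}\right) + a{\left(Y{\left(-1 \right)} \right)} = \left(25 + 9\right) + \frac{1}{\left(-1\right)^{2}} = 34 + 1^{-1} = 34 + 1 = 35$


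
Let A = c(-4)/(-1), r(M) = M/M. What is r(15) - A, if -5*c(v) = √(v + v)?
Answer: 1 - 2*I*√2/5 ≈ 1.0 - 0.56569*I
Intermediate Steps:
r(M) = 1
c(v) = -√2*√v/5 (c(v) = -√(v + v)/5 = -√2*√v/5)
A = 2*I*√2/5 (A = (-√2*√(-4)/5)/(-1) = -(-1)*√2*2*I/5 = -(-2)*I*√2/5 = 2*I*√2/5 ≈ 0.56569*I)
r(15) - A = 1 - 2*I*√2/5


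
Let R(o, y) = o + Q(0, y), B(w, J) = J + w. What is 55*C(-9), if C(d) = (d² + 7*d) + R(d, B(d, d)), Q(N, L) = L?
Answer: -495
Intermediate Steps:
R(o, y) = o + y
C(d) = d² + 10*d (C(d) = (d² + 7*d) + (d + (d + d)) = (d² + 7*d) + (d + 2*d) = (d² + 7*d) + 3*d = d² + 10*d)
55*C(-9) = 55*(-9*(10 - 9)) = 55*(-9*1) = 55*(-9) = -495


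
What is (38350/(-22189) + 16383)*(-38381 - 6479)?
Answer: -16305893899820/22189 ≈ -7.3486e+8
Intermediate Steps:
(38350/(-22189) + 16383)*(-38381 - 6479) = (38350*(-1/22189) + 16383)*(-44860) = (-38350/22189 + 16383)*(-44860) = (363484037/22189)*(-44860) = -16305893899820/22189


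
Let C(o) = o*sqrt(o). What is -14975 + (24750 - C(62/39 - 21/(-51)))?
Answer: 9775 - 1327*sqrt(879801)/439569 ≈ 9772.2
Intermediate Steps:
C(o) = o**(3/2)
-14975 + (24750 - C(62/39 - 21/(-51))) = -14975 + (24750 - (62/39 - 21/(-51))**(3/2)) = -14975 + (24750 - (62*(1/39) - 21*(-1/51))**(3/2)) = -14975 + (24750 - (62/39 + 7/17)**(3/2)) = -14975 + (24750 - (1327/663)**(3/2)) = -14975 + (24750 - 1327*sqrt(879801)/439569) = 9775 - 1327*sqrt(879801)/439569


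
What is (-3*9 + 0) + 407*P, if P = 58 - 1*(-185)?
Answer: 98874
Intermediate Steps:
P = 243 (P = 58 + 185 = 243)
(-3*9 + 0) + 407*P = (-3*9 + 0) + 407*243 = (-27 + 0) + 98901 = -27 + 98901 = 98874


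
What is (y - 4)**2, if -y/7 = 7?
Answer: 2809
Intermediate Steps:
y = -49 (y = -7*7 = -49)
(y - 4)**2 = (-49 - 4)**2 = (-53)**2 = 2809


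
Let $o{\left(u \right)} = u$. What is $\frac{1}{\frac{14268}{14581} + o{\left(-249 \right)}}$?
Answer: $- \frac{14581}{3616401} \approx -0.0040319$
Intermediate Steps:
$\frac{1}{\frac{14268}{14581} + o{\left(-249 \right)}} = \frac{1}{\frac{14268}{14581} - 249} = \frac{1}{- \frac{3616401}{14581}} = - \frac{14581}{3616401}$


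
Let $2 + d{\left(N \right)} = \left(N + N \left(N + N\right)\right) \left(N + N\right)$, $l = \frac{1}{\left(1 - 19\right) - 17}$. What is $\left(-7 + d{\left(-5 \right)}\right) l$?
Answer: $\frac{459}{35} \approx 13.114$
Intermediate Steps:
$l = - \frac{1}{35}$ ($l = \frac{1}{\left(1 - 19\right) - 17} = \frac{1}{-18 - 17} = \frac{1}{-35} = - \frac{1}{35} \approx -0.028571$)
$d{\left(N \right)} = -2 + 2 N \left(N + 2 N^{2}\right)$ ($d{\left(N \right)} = -2 + \left(N + N \left(N + N\right)\right) \left(N + N\right) = -2 + \left(N + N 2 N\right) 2 N = -2 + \left(N + 2 N^{2}\right) 2 N = -2 + 2 N \left(N + 2 N^{2}\right)$)
$\left(-7 + d{\left(-5 \right)}\right) l = \left(-7 + \left(-2 + 2 \left(-5\right)^{2} + 4 \left(-5\right)^{3}\right)\right) \left(- \frac{1}{35}\right) = \left(-7 + \left(-2 + 2 \cdot 25 + 4 \left(-125\right)\right)\right) \left(- \frac{1}{35}\right) = \left(-7 - 452\right) \left(- \frac{1}{35}\right) = \left(-459\right) \left(- \frac{1}{35}\right) = \frac{459}{35}$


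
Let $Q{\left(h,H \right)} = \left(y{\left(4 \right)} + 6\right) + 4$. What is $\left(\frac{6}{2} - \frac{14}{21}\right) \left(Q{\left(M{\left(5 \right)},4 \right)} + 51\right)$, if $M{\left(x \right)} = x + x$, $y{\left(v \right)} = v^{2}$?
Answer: $\frac{539}{3} \approx 179.67$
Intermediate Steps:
$M{\left(x \right)} = 2 x$
$Q{\left(h,H \right)} = 26$ ($Q{\left(h,H \right)} = \left(4^{2} + 6\right) + 4 = \left(16 + 6\right) + 4 = 22 + 4 = 26$)
$\left(\frac{6}{2} - \frac{14}{21}\right) \left(Q{\left(M{\left(5 \right)},4 \right)} + 51\right) = \left(\frac{6}{2} - \frac{14}{21}\right) \left(26 + 51\right) = \left(6 \cdot \frac{1}{2} - \frac{2}{3}\right) 77 = \left(3 - \frac{2}{3}\right) 77 = \frac{7}{3} \cdot 77 = \frac{539}{3}$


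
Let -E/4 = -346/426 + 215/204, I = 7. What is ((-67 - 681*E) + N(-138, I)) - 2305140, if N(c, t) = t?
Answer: -2781581673/1207 ≈ -2.3045e+6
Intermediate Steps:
E = -1167/1207 (E = -4*(-346/426 + 215/204) = -4*(-346*1/426 + 215*(1/204)) = -4*(-173/213 + 215/204) = -4*1167/4828 = -1167/1207 ≈ -0.96686)
((-67 - 681*E) + N(-138, I)) - 2305140 = ((-67 - 681*(-1167/1207)) + 7) - 2305140 = ((-67 + 794727/1207) + 7) - 2305140 = (713858/1207 + 7) - 2305140 = 722307/1207 - 2305140 = -2781581673/1207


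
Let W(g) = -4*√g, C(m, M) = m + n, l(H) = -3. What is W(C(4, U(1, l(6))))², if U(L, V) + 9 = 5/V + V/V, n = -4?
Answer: 0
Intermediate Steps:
U(L, V) = -8 + 5/V (U(L, V) = -9 + (5/V + V/V) = -9 + (5/V + 1) = -9 + (1 + 5/V) = -8 + 5/V)
C(m, M) = -4 + m (C(m, M) = m - 4 = -4 + m)
W(C(4, U(1, l(6))))² = (-4*√(-4 + 4))² = (-4*√0)² = (-4*0)² = 0² = 0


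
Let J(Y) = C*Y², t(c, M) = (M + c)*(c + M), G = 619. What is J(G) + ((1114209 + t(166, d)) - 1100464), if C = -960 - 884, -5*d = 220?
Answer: -706520255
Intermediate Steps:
d = -44 (d = -⅕*220 = -44)
C = -1844
t(c, M) = (M + c)² (t(c, M) = (M + c)*(M + c) = (M + c)²)
J(Y) = -1844*Y²
J(G) + ((1114209 + t(166, d)) - 1100464) = -1844*619² + ((1114209 + (-44 + 166)²) - 1100464) = -1844*383161 + ((1114209 + 122²) - 1100464) = -706548884 + ((1114209 + 14884) - 1100464) = -706548884 + (1129093 - 1100464) = -706548884 + 28629 = -706520255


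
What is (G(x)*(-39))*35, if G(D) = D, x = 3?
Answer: -4095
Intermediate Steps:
(G(x)*(-39))*35 = (3*(-39))*35 = -117*35 = -4095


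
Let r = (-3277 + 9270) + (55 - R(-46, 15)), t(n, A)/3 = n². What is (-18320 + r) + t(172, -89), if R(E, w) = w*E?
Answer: 77170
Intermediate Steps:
R(E, w) = E*w
t(n, A) = 3*n²
r = 6738 (r = (-3277 + 9270) + (55 - (-46)*15) = 5993 + (55 - 1*(-690)) = 5993 + (55 + 690) = 5993 + 745 = 6738)
(-18320 + r) + t(172, -89) = (-18320 + 6738) + 3*172² = -11582 + 3*29584 = -11582 + 88752 = 77170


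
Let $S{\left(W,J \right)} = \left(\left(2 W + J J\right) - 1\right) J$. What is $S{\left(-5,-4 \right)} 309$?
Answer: $-6180$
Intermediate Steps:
$S{\left(W,J \right)} = J \left(-1 + J^{2} + 2 W\right)$ ($S{\left(W,J \right)} = \left(\left(2 W + J^{2}\right) - 1\right) J = \left(\left(J^{2} + 2 W\right) - 1\right) J = \left(-1 + J^{2} + 2 W\right) J = J \left(-1 + J^{2} + 2 W\right)$)
$S{\left(-5,-4 \right)} 309 = - 4 \left(-1 + \left(-4\right)^{2} + 2 \left(-5\right)\right) 309 = - 4 \left(-1 + 16 - 10\right) 309 = \left(-4\right) 5 \cdot 309 = \left(-20\right) 309 = -6180$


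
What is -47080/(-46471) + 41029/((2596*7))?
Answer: 2762196419/844471012 ≈ 3.2709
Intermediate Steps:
-47080/(-46471) + 41029/((2596*7)) = -47080*(-1/46471) + 41029/18172 = 47080/46471 + 41029*(1/18172) = 47080/46471 + 41029/18172 = 2762196419/844471012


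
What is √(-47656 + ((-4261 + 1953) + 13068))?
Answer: 4*I*√2306 ≈ 192.08*I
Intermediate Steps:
√(-47656 + ((-4261 + 1953) + 13068)) = √(-47656 + (-2308 + 13068)) = √(-47656 + 10760) = √(-36896) = 4*I*√2306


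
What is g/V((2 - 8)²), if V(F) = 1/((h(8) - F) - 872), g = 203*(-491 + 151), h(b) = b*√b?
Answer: 62670160 - 1104320*√2 ≈ 6.1108e+7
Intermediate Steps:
h(b) = b^(3/2)
g = -69020 (g = 203*(-340) = -69020)
V(F) = 1/(-872 - F + 16*√2) (V(F) = 1/((8^(3/2) - F) - 872) = 1/((16*√2 - F) - 872) = 1/((-F + 16*√2) - 872) = 1/(-872 - F + 16*√2))
g/V((2 - 8)²) = -(-60185440 - 69020*(2 - 8)² + 1104320*√2) = -(-62670160 + 1104320*√2) = -69020*(-908 + 16*√2) = 62670160 - 1104320*√2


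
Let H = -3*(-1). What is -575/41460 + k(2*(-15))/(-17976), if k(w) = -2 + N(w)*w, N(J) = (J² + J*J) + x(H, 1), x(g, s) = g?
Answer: 18602651/6210708 ≈ 2.9953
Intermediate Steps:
H = 3
N(J) = 3 + 2*J² (N(J) = (J² + J*J) + 3 = (J² + J²) + 3 = 2*J² + 3 = 3 + 2*J²)
k(w) = -2 + w*(3 + 2*w²) (k(w) = -2 + (3 + 2*w²)*w = -2 + w*(3 + 2*w²))
-575/41460 + k(2*(-15))/(-17976) = -575/41460 + (-2 + (2*(-15))*(3 + 2*(2*(-15))²))/(-17976) = -575*1/41460 + (-2 - 30*(3 + 2*(-30)²))*(-1/17976) = -115/8292 + (-2 - 30*(3 + 2*900))*(-1/17976) = -115/8292 + (-2 - 30*(3 + 1800))*(-1/17976) = -115/8292 + (-2 - 30*1803)*(-1/17976) = -115/8292 + (-2 - 54090)*(-1/17976) = -115/8292 - 54092*(-1/17976) = -115/8292 + 13523/4494 = 18602651/6210708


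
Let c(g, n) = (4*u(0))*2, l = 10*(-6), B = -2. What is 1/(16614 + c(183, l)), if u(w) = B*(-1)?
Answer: 1/16630 ≈ 6.0132e-5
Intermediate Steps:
l = -60
u(w) = 2 (u(w) = -2*(-1) = 2)
c(g, n) = 16 (c(g, n) = (4*2)*2 = 8*2 = 16)
1/(16614 + c(183, l)) = 1/(16614 + 16) = 1/16630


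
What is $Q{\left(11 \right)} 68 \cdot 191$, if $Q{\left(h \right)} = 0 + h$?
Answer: $142868$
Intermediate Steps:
$Q{\left(h \right)} = h$
$Q{\left(11 \right)} 68 \cdot 191 = 11 \cdot 68 \cdot 191 = 748 \cdot 191 = 142868$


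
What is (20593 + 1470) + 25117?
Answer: 47180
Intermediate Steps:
(20593 + 1470) + 25117 = 22063 + 25117 = 47180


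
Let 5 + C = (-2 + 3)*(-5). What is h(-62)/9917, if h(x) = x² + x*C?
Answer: 4464/9917 ≈ 0.45014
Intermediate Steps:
C = -10 (C = -5 + (-2 + 3)*(-5) = -5 + 1*(-5) = -5 - 5 = -10)
h(x) = x² - 10*x (h(x) = x² + x*(-10) = x² - 10*x)
h(-62)/9917 = -62*(-10 - 62)/9917 = -62*(-72)*(1/9917) = 4464*(1/9917) = 4464/9917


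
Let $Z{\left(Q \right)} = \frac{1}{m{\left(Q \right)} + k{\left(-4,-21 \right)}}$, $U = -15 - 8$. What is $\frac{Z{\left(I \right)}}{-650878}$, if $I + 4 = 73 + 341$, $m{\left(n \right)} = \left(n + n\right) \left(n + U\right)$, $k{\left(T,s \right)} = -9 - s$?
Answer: $- \frac{1}{206557435056} \approx -4.8413 \cdot 10^{-12}$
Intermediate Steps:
$U = -23$
$m{\left(n \right)} = 2 n \left(-23 + n\right)$ ($m{\left(n \right)} = \left(n + n\right) \left(n - 23\right) = 2 n \left(-23 + n\right)$)
$I = 410$ ($I = -4 + \left(73 + 341\right) = -4 + 414 = 410$)
$Z{\left(Q \right)} = \frac{1}{12 + 2 Q \left(-23 + Q\right)}$ ($Z{\left(Q \right)} = \frac{1}{2 Q \left(-23 + Q\right) - -12} = \frac{1}{2 Q \left(-23 + Q\right) + \left(-9 + 21\right)} = \frac{1}{2 Q \left(-23 + Q\right) + 12} = \frac{1}{12 + 2 Q \left(-23 + Q\right)}$)
$\frac{Z{\left(I \right)}}{-650878} = \frac{\frac{1}{2} \frac{1}{6 + 410 \left(-23 + 410\right)}}{-650878} = \frac{1}{2 \left(6 + 410 \cdot 387\right)} \left(- \frac{1}{650878}\right) = \frac{1}{2 \left(6 + 158670\right)} \left(- \frac{1}{650878}\right) = \frac{1}{2 \cdot 158676} \left(- \frac{1}{650878}\right) = \frac{1}{2} \cdot \frac{1}{158676} \left(- \frac{1}{650878}\right) = \frac{1}{317352} \left(- \frac{1}{650878}\right) = - \frac{1}{206557435056}$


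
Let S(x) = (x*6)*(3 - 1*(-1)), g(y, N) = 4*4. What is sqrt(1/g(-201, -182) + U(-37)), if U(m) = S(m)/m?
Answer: sqrt(385)/4 ≈ 4.9054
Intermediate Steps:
g(y, N) = 16
S(x) = 24*x (S(x) = (6*x)*(3 + 1) = (6*x)*4 = 24*x)
U(m) = 24 (U(m) = (24*m)/m = 24)
sqrt(1/g(-201, -182) + U(-37)) = sqrt(1/16 + 24) = sqrt(385/16) = sqrt(385)/4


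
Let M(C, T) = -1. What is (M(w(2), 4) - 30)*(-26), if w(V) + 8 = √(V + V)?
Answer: 806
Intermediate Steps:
w(V) = -8 + √2*√V (w(V) = -8 + √(V + V) = -8 + √(2*V) = -8 + √2*√V)
(M(w(2), 4) - 30)*(-26) = (-1 - 30)*(-26) = -31*(-26) = 806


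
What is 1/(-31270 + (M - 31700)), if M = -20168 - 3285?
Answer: -1/86423 ≈ -1.1571e-5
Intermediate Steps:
M = -23453
1/(-31270 + (M - 31700)) = 1/(-31270 + (-23453 - 31700)) = 1/(-31270 - 55153) = 1/(-86423) = -1/86423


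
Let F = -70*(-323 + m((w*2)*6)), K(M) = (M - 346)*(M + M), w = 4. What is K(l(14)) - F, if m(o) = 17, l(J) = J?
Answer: -30716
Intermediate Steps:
K(M) = 2*M*(-346 + M) (K(M) = (-346 + M)*(2*M) = 2*M*(-346 + M))
F = 21420 (F = -70*(-323 + 17) = -70*(-306) = 21420)
K(l(14)) - F = 2*14*(-346 + 14) - 1*21420 = 2*14*(-332) - 21420 = -9296 - 21420 = -30716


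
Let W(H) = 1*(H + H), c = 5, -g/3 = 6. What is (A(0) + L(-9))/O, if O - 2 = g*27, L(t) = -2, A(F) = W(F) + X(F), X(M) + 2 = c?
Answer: -1/484 ≈ -0.0020661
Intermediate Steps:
g = -18 (g = -3*6 = -18)
X(M) = 3 (X(M) = -2 + 5 = 3)
W(H) = 2*H (W(H) = 1*(2*H) = 2*H)
A(F) = 3 + 2*F (A(F) = 2*F + 3 = 3 + 2*F)
O = -484 (O = 2 - 18*27 = 2 - 486 = -484)
(A(0) + L(-9))/O = ((3 + 2*0) - 2)/(-484) = ((3 + 0) - 2)*(-1/484) = (3 - 2)*(-1/484) = 1*(-1/484) = -1/484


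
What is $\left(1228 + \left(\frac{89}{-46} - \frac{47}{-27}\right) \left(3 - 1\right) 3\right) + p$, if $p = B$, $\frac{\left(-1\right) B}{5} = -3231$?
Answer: $\frac{3598040}{207} \approx 17382.0$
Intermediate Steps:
$B = 16155$ ($B = \left(-5\right) \left(-3231\right) = 16155$)
$p = 16155$
$\left(1228 + \left(\frac{89}{-46} - \frac{47}{-27}\right) \left(3 - 1\right) 3\right) + p = \left(1228 + \left(\frac{89}{-46} - \frac{47}{-27}\right) \left(3 - 1\right) 3\right) + 16155 = \left(1228 + \left(89 \left(- \frac{1}{46}\right) - - \frac{47}{27}\right) 2 \cdot 3\right) + 16155 = \left(1228 + \left(- \frac{89}{46} + \frac{47}{27}\right) 6\right) + 16155 = \left(1228 - \frac{241}{207}\right) + 16155 = \frac{253955}{207} + 16155 = \frac{3598040}{207}$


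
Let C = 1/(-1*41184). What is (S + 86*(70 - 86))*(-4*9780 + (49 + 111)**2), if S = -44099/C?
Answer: -24554643276800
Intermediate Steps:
C = -1/41184 (C = 1/(-41184) = -1/41184 ≈ -2.4281e-5)
S = 1816173216 (S = -44099/(-1/41184) = -44099*(-41184) = 1816173216)
(S + 86*(70 - 86))*(-4*9780 + (49 + 111)**2) = (1816173216 + 86*(70 - 86))*(-4*9780 + (49 + 111)**2) = (1816173216 + 86*(-16))*(-39120 + 160**2) = (1816173216 - 1376)*(-39120 + 25600) = 1816171840*(-13520) = -24554643276800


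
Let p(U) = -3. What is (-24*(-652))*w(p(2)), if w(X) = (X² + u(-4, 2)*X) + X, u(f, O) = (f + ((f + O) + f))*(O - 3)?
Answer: -375552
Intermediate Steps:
u(f, O) = (-3 + O)*(O + 3*f) (u(f, O) = (f + ((O + f) + f))*(-3 + O) = (f + (O + 2*f))*(-3 + O) = (O + 3*f)*(-3 + O) = (-3 + O)*(O + 3*f))
w(X) = X² + 11*X (w(X) = (X² + (2² - 9*(-4) - 3*2 + 3*2*(-4))*X) + X = (X² + (4 + 36 - 6 - 24)*X) + X = (X² + 10*X) + X = X² + 11*X)
(-24*(-652))*w(p(2)) = (-24*(-652))*(-3*(11 - 3)) = 15648*(-3*8) = 15648*(-24) = -375552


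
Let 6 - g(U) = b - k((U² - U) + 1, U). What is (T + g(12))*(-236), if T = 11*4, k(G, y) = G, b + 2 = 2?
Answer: -43188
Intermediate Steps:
b = 0 (b = -2 + 2 = 0)
T = 44
g(U) = 7 + U² - U (g(U) = 6 - (0 - ((U² - U) + 1)) = 6 - (0 - (1 + U² - U)) = 6 - (0 + (-1 + U - U²)) = 6 - (-1 + U - U²) = 6 + (1 + U² - U) = 7 + U² - U)
(T + g(12))*(-236) = (44 + (7 + 12² - 1*12))*(-236) = (44 + (7 + 144 - 12))*(-236) = (44 + 139)*(-236) = 183*(-236) = -43188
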